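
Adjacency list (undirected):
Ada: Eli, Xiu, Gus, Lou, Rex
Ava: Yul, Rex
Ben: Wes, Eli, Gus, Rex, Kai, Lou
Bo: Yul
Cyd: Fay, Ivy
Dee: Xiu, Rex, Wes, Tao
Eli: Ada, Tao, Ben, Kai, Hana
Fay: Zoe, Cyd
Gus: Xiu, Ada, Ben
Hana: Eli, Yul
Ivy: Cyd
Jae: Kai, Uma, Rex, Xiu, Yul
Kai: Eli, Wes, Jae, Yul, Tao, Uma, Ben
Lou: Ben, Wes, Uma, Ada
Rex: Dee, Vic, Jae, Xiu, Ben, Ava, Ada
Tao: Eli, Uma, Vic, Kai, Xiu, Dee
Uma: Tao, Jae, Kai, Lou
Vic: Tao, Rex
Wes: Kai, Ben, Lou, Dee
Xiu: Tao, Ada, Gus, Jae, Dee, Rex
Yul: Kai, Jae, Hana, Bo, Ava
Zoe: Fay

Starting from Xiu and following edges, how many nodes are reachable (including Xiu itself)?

BFS from Xiu visits: Xiu, Tao, Ada, Gus, Jae, Dee, Rex, Eli, Uma, Vic, Kai, Lou, Ben, Yul, Wes, Ava, Hana, Bo
Reachable nodes: 18 of 22 total.

18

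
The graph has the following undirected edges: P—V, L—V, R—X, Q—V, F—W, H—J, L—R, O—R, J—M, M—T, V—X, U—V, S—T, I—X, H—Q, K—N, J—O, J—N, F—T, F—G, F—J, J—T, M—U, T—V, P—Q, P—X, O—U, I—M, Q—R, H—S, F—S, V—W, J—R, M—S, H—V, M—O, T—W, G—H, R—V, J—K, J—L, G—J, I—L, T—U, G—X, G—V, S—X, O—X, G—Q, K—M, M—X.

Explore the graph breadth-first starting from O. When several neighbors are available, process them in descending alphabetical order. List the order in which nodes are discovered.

O, X, U, R, M, J, V, S, P, I, G, T, Q, L, K, N, H, F, W

Visit O; enqueue X, U, R, M, J → queue [X, U, R, M, J]
Visit X; enqueue V, S, P, I, G → queue [U, R, M, J, V, S, P, I, G]
Visit U; enqueue T → queue [R, M, J, V, S, P, I, G, T]
Visit R; enqueue Q, L → queue [M, J, V, S, P, I, G, T, Q, L]
Visit M; enqueue K → queue [J, V, S, P, I, G, T, Q, L, K]
Visit J; enqueue N, H, F → queue [V, S, P, I, G, T, Q, L, K, N, H, F]
Visit V; enqueue W → queue [S, P, I, G, T, Q, L, K, N, H, F, W]
Visit S → queue [P, I, G, T, Q, L, K, N, H, F, W]
Visit P → queue [I, G, T, Q, L, K, N, H, F, W]
Visit I → queue [G, T, Q, L, K, N, H, F, W]
Visit G → queue [T, Q, L, K, N, H, F, W]
Visit T → queue [Q, L, K, N, H, F, W]
Visit Q → queue [L, K, N, H, F, W]
Visit L → queue [K, N, H, F, W]
Visit K → queue [N, H, F, W]
Visit N → queue [H, F, W]
Visit H → queue [F, W]
Visit F → queue [W]
Visit W → queue []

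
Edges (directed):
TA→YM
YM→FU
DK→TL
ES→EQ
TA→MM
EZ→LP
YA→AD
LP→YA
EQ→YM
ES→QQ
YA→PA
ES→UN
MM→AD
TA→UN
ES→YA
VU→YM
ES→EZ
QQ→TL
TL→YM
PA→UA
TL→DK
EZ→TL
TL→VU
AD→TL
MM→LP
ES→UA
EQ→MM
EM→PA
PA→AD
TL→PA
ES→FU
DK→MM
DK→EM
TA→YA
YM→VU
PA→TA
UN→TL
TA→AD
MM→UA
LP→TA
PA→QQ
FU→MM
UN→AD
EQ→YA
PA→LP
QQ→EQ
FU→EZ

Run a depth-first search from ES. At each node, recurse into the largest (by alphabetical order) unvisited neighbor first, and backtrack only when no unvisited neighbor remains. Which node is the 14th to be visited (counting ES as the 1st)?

EM

Visit ES
ES → YA
YA → PA
PA → UA
PA → TA
TA → YM
YM → VU
YM → FU
FU → MM
MM → LP
MM → AD
AD → TL
TL → DK
DK → EM
FU → EZ
TA → UN
PA → QQ
QQ → EQ

Visit order: ES, YA, PA, UA, TA, YM, VU, FU, MM, LP, AD, TL, DK, EM, EZ, UN, QQ, EQ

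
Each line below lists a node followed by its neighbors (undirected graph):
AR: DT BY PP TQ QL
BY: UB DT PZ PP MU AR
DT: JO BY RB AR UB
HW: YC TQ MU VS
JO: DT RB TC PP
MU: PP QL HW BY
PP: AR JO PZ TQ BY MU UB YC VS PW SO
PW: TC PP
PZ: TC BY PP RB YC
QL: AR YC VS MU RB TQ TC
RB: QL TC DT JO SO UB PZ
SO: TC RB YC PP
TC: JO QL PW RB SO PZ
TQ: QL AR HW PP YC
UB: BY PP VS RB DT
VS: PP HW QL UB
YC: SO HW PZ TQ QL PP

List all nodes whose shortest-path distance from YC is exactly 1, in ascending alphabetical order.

HW, PP, PZ, QL, SO, TQ

Level 0: YC
Level 1: HW, PP, PZ, QL, SO, TQ
Level 2: AR, BY, JO, MU, PW, RB, TC, UB, VS
Level 3: DT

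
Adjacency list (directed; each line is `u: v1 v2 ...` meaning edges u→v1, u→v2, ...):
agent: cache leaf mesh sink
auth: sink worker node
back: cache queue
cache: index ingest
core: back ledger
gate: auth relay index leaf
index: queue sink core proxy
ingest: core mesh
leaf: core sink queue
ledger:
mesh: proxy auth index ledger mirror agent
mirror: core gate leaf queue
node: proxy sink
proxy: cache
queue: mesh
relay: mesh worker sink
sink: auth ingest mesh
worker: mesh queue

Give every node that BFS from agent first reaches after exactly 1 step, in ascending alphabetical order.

Level 0: agent
Level 1: cache, leaf, mesh, sink
Level 2: auth, core, index, ingest, ledger, mirror, proxy, queue
Level 3: back, gate, node, worker
Level 4: relay

cache, leaf, mesh, sink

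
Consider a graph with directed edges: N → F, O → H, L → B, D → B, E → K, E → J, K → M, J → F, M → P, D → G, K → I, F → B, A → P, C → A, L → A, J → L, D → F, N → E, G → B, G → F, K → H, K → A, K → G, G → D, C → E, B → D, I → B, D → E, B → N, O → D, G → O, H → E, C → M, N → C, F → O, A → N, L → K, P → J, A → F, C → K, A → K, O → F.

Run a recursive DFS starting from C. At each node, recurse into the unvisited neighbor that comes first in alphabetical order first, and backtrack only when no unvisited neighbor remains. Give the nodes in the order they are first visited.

C -> A -> F -> B -> D -> E -> J -> L -> K -> G -> O -> H -> I -> M -> P -> N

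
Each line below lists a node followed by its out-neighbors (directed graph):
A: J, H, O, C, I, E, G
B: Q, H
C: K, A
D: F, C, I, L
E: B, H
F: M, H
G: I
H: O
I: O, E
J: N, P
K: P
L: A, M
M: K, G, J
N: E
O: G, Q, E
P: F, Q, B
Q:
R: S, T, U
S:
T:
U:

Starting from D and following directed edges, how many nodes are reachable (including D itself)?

BFS from D visits: D, L, I, F, C, M, A, O, E, H, K, J, G, Q, B, P, N
Reachable nodes: 17 of 21 total.

17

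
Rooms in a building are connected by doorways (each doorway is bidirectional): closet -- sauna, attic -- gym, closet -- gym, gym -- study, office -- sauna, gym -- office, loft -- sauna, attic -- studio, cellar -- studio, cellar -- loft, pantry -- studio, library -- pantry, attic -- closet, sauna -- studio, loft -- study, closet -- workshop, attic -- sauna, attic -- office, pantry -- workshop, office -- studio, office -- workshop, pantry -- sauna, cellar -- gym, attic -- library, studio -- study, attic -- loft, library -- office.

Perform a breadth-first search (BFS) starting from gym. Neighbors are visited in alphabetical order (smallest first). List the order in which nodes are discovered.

gym, attic, cellar, closet, office, study, library, loft, sauna, studio, workshop, pantry

Visit gym; enqueue attic, cellar, closet, office, study → queue [attic, cellar, closet, office, study]
Visit attic; enqueue library, loft, sauna, studio → queue [cellar, closet, office, study, library, loft, sauna, studio]
Visit cellar → queue [closet, office, study, library, loft, sauna, studio]
Visit closet; enqueue workshop → queue [office, study, library, loft, sauna, studio, workshop]
Visit office → queue [study, library, loft, sauna, studio, workshop]
Visit study → queue [library, loft, sauna, studio, workshop]
Visit library; enqueue pantry → queue [loft, sauna, studio, workshop, pantry]
Visit loft → queue [sauna, studio, workshop, pantry]
Visit sauna → queue [studio, workshop, pantry]
Visit studio → queue [workshop, pantry]
Visit workshop → queue [pantry]
Visit pantry → queue []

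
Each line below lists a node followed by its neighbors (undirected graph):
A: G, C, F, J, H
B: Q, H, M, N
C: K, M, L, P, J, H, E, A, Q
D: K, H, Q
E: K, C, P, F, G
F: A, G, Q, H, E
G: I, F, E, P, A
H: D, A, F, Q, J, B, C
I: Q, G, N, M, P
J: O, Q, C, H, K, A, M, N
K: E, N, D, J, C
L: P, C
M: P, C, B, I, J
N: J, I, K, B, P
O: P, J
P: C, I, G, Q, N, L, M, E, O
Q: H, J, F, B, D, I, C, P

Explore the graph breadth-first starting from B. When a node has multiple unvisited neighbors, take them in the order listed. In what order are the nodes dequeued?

Visit B; enqueue Q, H, M, N → queue [Q, H, M, N]
Visit Q; enqueue J, F, D, I, C, P → queue [H, M, N, J, F, D, I, C, P]
Visit H; enqueue A → queue [M, N, J, F, D, I, C, P, A]
Visit M → queue [N, J, F, D, I, C, P, A]
Visit N; enqueue K → queue [J, F, D, I, C, P, A, K]
Visit J; enqueue O → queue [F, D, I, C, P, A, K, O]
Visit F; enqueue G, E → queue [D, I, C, P, A, K, O, G, E]
Visit D → queue [I, C, P, A, K, O, G, E]
Visit I → queue [C, P, A, K, O, G, E]
Visit C; enqueue L → queue [P, A, K, O, G, E, L]
Visit P → queue [A, K, O, G, E, L]
Visit A → queue [K, O, G, E, L]
Visit K → queue [O, G, E, L]
Visit O → queue [G, E, L]
Visit G → queue [E, L]
Visit E → queue [L]
Visit L → queue []

B → Q → H → M → N → J → F → D → I → C → P → A → K → O → G → E → L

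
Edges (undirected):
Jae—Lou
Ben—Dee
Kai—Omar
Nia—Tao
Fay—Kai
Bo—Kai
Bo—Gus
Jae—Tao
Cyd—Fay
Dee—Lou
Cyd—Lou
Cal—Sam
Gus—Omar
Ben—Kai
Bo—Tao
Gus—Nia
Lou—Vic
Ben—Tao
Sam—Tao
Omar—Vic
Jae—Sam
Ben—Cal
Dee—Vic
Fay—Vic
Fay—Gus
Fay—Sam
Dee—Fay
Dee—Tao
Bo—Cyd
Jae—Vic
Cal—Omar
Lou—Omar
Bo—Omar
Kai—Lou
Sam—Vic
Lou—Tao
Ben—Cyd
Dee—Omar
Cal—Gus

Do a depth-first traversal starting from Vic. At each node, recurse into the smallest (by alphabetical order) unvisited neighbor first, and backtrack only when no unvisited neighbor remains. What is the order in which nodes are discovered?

Vic -> Dee -> Ben -> Cal -> Gus -> Bo -> Cyd -> Fay -> Kai -> Lou -> Jae -> Sam -> Tao -> Nia -> Omar

Visit Vic
Vic → Dee
Dee → Ben
Ben → Cal
Cal → Gus
Gus → Bo
Bo → Cyd
Cyd → Fay
Fay → Kai
Kai → Lou
Lou → Jae
Jae → Sam
Sam → Tao
Tao → Nia
Lou → Omar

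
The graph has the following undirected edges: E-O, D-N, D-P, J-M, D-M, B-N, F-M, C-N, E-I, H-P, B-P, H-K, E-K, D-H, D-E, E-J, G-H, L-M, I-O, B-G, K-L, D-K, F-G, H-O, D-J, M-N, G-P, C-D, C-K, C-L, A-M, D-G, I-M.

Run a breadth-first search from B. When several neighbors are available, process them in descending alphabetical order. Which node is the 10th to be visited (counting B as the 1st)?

O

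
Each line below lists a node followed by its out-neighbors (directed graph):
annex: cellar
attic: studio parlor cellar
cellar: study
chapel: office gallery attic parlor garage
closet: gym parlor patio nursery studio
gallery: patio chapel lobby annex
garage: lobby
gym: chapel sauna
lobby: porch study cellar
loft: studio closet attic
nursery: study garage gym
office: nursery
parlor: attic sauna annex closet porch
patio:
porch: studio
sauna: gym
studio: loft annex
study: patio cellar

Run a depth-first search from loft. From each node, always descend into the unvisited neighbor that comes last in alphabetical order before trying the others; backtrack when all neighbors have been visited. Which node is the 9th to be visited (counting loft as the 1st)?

Visit loft
loft → studio
studio → annex
annex → cellar
cellar → study
study → patio
loft → closet
closet → parlor
parlor → sauna
sauna → gym
gym → chapel
chapel → office
office → nursery
nursery → garage
garage → lobby
lobby → porch
chapel → gallery
chapel → attic

Visit order: loft, studio, annex, cellar, study, patio, closet, parlor, sauna, gym, chapel, office, nursery, garage, lobby, porch, gallery, attic

sauna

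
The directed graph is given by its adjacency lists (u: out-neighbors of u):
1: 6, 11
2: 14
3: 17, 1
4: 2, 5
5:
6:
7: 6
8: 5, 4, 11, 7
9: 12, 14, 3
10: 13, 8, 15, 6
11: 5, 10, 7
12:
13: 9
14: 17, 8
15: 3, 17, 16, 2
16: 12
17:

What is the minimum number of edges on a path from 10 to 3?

2

Level 0: 10
Level 1: 6, 8, 13, 15
Level 2: 2, 3, 4, 5, 7, 9, 11, 16, 17
Level 3: 1, 12, 14
3 first appears at level 2.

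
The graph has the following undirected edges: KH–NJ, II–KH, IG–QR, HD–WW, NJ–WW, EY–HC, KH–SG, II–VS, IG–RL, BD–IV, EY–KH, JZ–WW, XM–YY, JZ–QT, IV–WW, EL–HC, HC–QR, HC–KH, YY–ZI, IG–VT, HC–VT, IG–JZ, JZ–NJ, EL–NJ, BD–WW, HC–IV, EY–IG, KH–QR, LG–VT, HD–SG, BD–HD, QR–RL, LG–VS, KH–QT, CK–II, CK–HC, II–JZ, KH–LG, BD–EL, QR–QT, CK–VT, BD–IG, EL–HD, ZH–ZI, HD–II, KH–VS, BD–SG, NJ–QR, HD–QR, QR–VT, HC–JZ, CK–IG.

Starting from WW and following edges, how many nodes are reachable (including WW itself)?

BFS from WW visits: WW, NJ, JZ, IV, HD, BD, QR, KH, EL, QT, II, IG, HC, SG, VT, RL, VS, LG, EY, CK
Reachable nodes: 20 of 24 total.

20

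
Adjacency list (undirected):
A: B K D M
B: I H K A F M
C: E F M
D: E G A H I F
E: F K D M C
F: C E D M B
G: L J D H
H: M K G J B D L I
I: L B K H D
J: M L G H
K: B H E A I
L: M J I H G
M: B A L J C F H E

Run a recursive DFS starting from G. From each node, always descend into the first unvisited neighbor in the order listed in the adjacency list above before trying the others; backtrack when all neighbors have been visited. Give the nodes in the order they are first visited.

G → L → M → B → I → K → H → J → D → E → F → C → A

Visit G
G → L
L → M
M → B
B → I
I → K
K → H
H → J
H → D
D → E
E → F
F → C
D → A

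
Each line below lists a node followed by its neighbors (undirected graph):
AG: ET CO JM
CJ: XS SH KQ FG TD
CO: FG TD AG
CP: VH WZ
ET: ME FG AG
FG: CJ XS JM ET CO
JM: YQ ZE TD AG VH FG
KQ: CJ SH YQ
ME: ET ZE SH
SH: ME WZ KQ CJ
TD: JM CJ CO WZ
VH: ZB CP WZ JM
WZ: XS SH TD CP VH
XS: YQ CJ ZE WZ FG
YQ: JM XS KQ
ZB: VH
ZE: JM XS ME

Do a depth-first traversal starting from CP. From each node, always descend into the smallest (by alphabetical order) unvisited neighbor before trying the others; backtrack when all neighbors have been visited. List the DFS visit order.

Visit CP
CP → VH
VH → JM
JM → AG
AG → CO
CO → FG
FG → CJ
CJ → KQ
KQ → SH
SH → ME
ME → ET
ME → ZE
ZE → XS
XS → WZ
WZ → TD
XS → YQ
VH → ZB

CP, VH, JM, AG, CO, FG, CJ, KQ, SH, ME, ET, ZE, XS, WZ, TD, YQ, ZB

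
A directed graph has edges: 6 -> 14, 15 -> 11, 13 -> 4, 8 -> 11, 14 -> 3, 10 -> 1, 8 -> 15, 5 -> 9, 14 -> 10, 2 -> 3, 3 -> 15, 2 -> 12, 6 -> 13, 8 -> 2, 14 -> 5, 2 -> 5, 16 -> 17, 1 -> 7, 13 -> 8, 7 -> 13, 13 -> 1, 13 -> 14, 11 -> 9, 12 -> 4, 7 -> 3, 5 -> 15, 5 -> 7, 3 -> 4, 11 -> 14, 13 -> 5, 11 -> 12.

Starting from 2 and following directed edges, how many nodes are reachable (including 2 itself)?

14

BFS from 2 visits: 2, 12, 5, 3, 4, 15, 9, 7, 11, 13, 14, 8, 1, 10
Reachable nodes: 14 of 17 total.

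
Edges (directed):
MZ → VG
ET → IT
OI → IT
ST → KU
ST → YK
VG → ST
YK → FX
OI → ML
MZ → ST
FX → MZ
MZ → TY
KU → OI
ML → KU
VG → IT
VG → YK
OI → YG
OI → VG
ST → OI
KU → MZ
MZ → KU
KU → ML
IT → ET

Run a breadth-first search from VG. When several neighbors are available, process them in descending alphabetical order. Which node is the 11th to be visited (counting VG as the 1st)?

Visit VG; enqueue YK, ST, IT → queue [YK, ST, IT]
Visit YK; enqueue FX → queue [ST, IT, FX]
Visit ST; enqueue OI, KU → queue [IT, FX, OI, KU]
Visit IT; enqueue ET → queue [FX, OI, KU, ET]
Visit FX; enqueue MZ → queue [OI, KU, ET, MZ]
Visit OI; enqueue YG, ML → queue [KU, ET, MZ, YG, ML]
Visit KU → queue [ET, MZ, YG, ML]
Visit ET → queue [MZ, YG, ML]
Visit MZ; enqueue TY → queue [YG, ML, TY]
Visit YG → queue [ML, TY]
Visit ML → queue [TY]
Visit TY → queue []

Visit order: VG, YK, ST, IT, FX, OI, KU, ET, MZ, YG, ML, TY

ML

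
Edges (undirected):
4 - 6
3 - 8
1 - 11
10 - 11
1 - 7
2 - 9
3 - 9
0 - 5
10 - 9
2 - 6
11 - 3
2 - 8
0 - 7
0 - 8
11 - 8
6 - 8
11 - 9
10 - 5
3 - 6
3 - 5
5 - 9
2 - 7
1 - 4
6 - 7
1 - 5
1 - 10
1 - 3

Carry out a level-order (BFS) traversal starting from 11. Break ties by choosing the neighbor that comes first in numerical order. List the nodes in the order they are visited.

Visit 11; enqueue 1, 3, 8, 9, 10 → queue [1, 3, 8, 9, 10]
Visit 1; enqueue 4, 5, 7 → queue [3, 8, 9, 10, 4, 5, 7]
Visit 3; enqueue 6 → queue [8, 9, 10, 4, 5, 7, 6]
Visit 8; enqueue 0, 2 → queue [9, 10, 4, 5, 7, 6, 0, 2]
Visit 9 → queue [10, 4, 5, 7, 6, 0, 2]
Visit 10 → queue [4, 5, 7, 6, 0, 2]
Visit 4 → queue [5, 7, 6, 0, 2]
Visit 5 → queue [7, 6, 0, 2]
Visit 7 → queue [6, 0, 2]
Visit 6 → queue [0, 2]
Visit 0 → queue [2]
Visit 2 → queue []

11 1 3 8 9 10 4 5 7 6 0 2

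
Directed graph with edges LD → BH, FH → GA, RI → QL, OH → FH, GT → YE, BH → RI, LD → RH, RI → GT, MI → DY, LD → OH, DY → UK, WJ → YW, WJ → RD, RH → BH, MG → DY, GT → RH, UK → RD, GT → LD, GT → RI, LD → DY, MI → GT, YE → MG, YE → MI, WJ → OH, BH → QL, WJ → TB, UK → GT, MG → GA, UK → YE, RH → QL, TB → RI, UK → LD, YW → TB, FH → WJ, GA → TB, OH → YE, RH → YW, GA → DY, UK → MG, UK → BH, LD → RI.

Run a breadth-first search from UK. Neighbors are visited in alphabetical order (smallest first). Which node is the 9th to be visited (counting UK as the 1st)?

RI

Visit UK; enqueue BH, GT, LD, MG, RD, YE → queue [BH, GT, LD, MG, RD, YE]
Visit BH; enqueue QL, RI → queue [GT, LD, MG, RD, YE, QL, RI]
Visit GT; enqueue RH → queue [LD, MG, RD, YE, QL, RI, RH]
Visit LD; enqueue DY, OH → queue [MG, RD, YE, QL, RI, RH, DY, OH]
Visit MG; enqueue GA → queue [RD, YE, QL, RI, RH, DY, OH, GA]
Visit RD → queue [YE, QL, RI, RH, DY, OH, GA]
Visit YE; enqueue MI → queue [QL, RI, RH, DY, OH, GA, MI]
Visit QL → queue [RI, RH, DY, OH, GA, MI]
Visit RI → queue [RH, DY, OH, GA, MI]
Visit RH; enqueue YW → queue [DY, OH, GA, MI, YW]
Visit DY → queue [OH, GA, MI, YW]
Visit OH; enqueue FH → queue [GA, MI, YW, FH]
Visit GA; enqueue TB → queue [MI, YW, FH, TB]
Visit MI → queue [YW, FH, TB]
Visit YW → queue [FH, TB]
Visit FH; enqueue WJ → queue [TB, WJ]
Visit TB → queue [WJ]
Visit WJ → queue []

Visit order: UK, BH, GT, LD, MG, RD, YE, QL, RI, RH, DY, OH, GA, MI, YW, FH, TB, WJ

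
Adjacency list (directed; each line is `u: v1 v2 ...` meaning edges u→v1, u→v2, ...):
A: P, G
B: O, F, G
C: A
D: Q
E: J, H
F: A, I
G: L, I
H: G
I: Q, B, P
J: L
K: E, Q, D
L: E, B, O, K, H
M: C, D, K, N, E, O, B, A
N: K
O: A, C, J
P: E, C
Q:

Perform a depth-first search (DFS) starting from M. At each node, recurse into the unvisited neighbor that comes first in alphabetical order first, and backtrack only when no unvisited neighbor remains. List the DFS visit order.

Visit M
M → A
A → G
G → I
I → B
B → F
B → O
O → C
O → J
J → L
L → E
E → H
L → K
K → D
D → Q
I → P
M → N

M A G I B F O C J L E H K D Q P N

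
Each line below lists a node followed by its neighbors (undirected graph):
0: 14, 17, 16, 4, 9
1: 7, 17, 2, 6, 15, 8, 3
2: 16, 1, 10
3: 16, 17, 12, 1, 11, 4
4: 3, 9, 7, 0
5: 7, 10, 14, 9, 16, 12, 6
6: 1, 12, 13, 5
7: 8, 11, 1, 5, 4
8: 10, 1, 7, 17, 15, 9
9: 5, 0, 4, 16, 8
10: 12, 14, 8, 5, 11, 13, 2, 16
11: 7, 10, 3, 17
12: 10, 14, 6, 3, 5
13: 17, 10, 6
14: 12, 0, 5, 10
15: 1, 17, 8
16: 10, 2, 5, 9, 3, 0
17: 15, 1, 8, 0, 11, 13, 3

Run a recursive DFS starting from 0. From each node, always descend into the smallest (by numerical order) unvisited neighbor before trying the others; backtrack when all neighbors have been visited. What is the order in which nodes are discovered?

Visit 0
0 → 4
4 → 3
3 → 1
1 → 2
2 → 10
10 → 5
5 → 6
6 → 12
12 → 14
6 → 13
13 → 17
17 → 8
8 → 7
7 → 11
8 → 9
9 → 16
8 → 15

0 -> 4 -> 3 -> 1 -> 2 -> 10 -> 5 -> 6 -> 12 -> 14 -> 13 -> 17 -> 8 -> 7 -> 11 -> 9 -> 16 -> 15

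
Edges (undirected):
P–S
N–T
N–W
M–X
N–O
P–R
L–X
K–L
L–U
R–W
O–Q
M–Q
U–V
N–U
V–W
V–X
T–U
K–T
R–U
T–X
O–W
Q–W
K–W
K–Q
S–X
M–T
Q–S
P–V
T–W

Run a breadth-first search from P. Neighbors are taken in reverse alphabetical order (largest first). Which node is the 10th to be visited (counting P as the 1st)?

Visit P; enqueue V, S, R → queue [V, S, R]
Visit V; enqueue X, W, U → queue [S, R, X, W, U]
Visit S; enqueue Q → queue [R, X, W, U, Q]
Visit R → queue [X, W, U, Q]
Visit X; enqueue T, M, L → queue [W, U, Q, T, M, L]
Visit W; enqueue O, N, K → queue [U, Q, T, M, L, O, N, K]
Visit U → queue [Q, T, M, L, O, N, K]
Visit Q → queue [T, M, L, O, N, K]
Visit T → queue [M, L, O, N, K]
Visit M → queue [L, O, N, K]
Visit L → queue [O, N, K]
Visit O → queue [N, K]
Visit N → queue [K]
Visit K → queue []

Visit order: P, V, S, R, X, W, U, Q, T, M, L, O, N, K

M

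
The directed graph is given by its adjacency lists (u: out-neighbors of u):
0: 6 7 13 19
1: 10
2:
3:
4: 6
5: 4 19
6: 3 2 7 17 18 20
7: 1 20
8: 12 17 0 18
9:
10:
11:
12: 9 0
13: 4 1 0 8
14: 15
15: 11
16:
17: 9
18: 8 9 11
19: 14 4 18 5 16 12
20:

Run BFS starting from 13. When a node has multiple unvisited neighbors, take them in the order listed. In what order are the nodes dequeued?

13 → 4 → 1 → 0 → 8 → 6 → 10 → 7 → 19 → 12 → 17 → 18 → 3 → 2 → 20 → 14 → 5 → 16 → 9 → 11 → 15

Visit 13; enqueue 4, 1, 0, 8 → queue [4, 1, 0, 8]
Visit 4; enqueue 6 → queue [1, 0, 8, 6]
Visit 1; enqueue 10 → queue [0, 8, 6, 10]
Visit 0; enqueue 7, 19 → queue [8, 6, 10, 7, 19]
Visit 8; enqueue 12, 17, 18 → queue [6, 10, 7, 19, 12, 17, 18]
Visit 6; enqueue 3, 2, 20 → queue [10, 7, 19, 12, 17, 18, 3, 2, 20]
Visit 10 → queue [7, 19, 12, 17, 18, 3, 2, 20]
Visit 7 → queue [19, 12, 17, 18, 3, 2, 20]
Visit 19; enqueue 14, 5, 16 → queue [12, 17, 18, 3, 2, 20, 14, 5, 16]
Visit 12; enqueue 9 → queue [17, 18, 3, 2, 20, 14, 5, 16, 9]
Visit 17 → queue [18, 3, 2, 20, 14, 5, 16, 9]
Visit 18; enqueue 11 → queue [3, 2, 20, 14, 5, 16, 9, 11]
Visit 3 → queue [2, 20, 14, 5, 16, 9, 11]
Visit 2 → queue [20, 14, 5, 16, 9, 11]
Visit 20 → queue [14, 5, 16, 9, 11]
Visit 14; enqueue 15 → queue [5, 16, 9, 11, 15]
Visit 5 → queue [16, 9, 11, 15]
Visit 16 → queue [9, 11, 15]
Visit 9 → queue [11, 15]
Visit 11 → queue [15]
Visit 15 → queue []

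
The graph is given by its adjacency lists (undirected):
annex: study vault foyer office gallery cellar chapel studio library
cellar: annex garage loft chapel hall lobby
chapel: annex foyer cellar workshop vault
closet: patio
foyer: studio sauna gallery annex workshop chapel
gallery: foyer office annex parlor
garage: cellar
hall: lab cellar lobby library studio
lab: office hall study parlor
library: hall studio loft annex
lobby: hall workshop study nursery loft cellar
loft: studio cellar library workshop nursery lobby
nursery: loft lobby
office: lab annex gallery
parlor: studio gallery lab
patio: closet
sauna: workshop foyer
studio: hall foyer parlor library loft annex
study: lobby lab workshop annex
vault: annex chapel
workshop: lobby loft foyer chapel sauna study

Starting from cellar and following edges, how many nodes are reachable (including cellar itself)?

19

BFS from cellar visits: cellar, annex, garage, loft, chapel, hall, lobby, study, vault, foyer, office, gallery, studio, library, workshop, nursery, lab, sauna, parlor
Reachable nodes: 19 of 21 total.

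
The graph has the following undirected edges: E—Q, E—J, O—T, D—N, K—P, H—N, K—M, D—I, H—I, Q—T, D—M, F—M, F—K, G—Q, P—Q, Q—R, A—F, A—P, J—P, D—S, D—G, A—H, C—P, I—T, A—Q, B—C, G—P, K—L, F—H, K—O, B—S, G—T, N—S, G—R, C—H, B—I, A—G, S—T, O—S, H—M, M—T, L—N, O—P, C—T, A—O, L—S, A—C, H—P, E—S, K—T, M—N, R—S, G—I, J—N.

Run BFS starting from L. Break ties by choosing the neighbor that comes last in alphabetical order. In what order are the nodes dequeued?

L, S, N, K, T, R, O, E, D, B, M, J, H, P, F, Q, I, G, C, A

Visit L; enqueue S, N, K → queue [S, N, K]
Visit S; enqueue T, R, O, E, D, B → queue [N, K, T, R, O, E, D, B]
Visit N; enqueue M, J, H → queue [K, T, R, O, E, D, B, M, J, H]
Visit K; enqueue P, F → queue [T, R, O, E, D, B, M, J, H, P, F]
Visit T; enqueue Q, I, G, C → queue [R, O, E, D, B, M, J, H, P, F, Q, I, G, C]
Visit R → queue [O, E, D, B, M, J, H, P, F, Q, I, G, C]
Visit O; enqueue A → queue [E, D, B, M, J, H, P, F, Q, I, G, C, A]
Visit E → queue [D, B, M, J, H, P, F, Q, I, G, C, A]
Visit D → queue [B, M, J, H, P, F, Q, I, G, C, A]
Visit B → queue [M, J, H, P, F, Q, I, G, C, A]
Visit M → queue [J, H, P, F, Q, I, G, C, A]
Visit J → queue [H, P, F, Q, I, G, C, A]
Visit H → queue [P, F, Q, I, G, C, A]
Visit P → queue [F, Q, I, G, C, A]
Visit F → queue [Q, I, G, C, A]
Visit Q → queue [I, G, C, A]
Visit I → queue [G, C, A]
Visit G → queue [C, A]
Visit C → queue [A]
Visit A → queue []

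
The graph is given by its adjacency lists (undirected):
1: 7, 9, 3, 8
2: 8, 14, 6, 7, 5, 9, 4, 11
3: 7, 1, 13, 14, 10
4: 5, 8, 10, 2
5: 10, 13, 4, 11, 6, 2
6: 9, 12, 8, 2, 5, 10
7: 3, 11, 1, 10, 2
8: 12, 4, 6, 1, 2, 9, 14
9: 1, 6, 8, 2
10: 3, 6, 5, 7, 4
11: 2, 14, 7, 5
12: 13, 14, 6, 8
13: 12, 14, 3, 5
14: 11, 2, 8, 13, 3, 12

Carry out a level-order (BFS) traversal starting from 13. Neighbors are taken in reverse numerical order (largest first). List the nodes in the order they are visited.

Visit 13; enqueue 14, 12, 5, 3 → queue [14, 12, 5, 3]
Visit 14; enqueue 11, 8, 2 → queue [12, 5, 3, 11, 8, 2]
Visit 12; enqueue 6 → queue [5, 3, 11, 8, 2, 6]
Visit 5; enqueue 10, 4 → queue [3, 11, 8, 2, 6, 10, 4]
Visit 3; enqueue 7, 1 → queue [11, 8, 2, 6, 10, 4, 7, 1]
Visit 11 → queue [8, 2, 6, 10, 4, 7, 1]
Visit 8; enqueue 9 → queue [2, 6, 10, 4, 7, 1, 9]
Visit 2 → queue [6, 10, 4, 7, 1, 9]
Visit 6 → queue [10, 4, 7, 1, 9]
Visit 10 → queue [4, 7, 1, 9]
Visit 4 → queue [7, 1, 9]
Visit 7 → queue [1, 9]
Visit 1 → queue [9]
Visit 9 → queue []

13 -> 14 -> 12 -> 5 -> 3 -> 11 -> 8 -> 2 -> 6 -> 10 -> 4 -> 7 -> 1 -> 9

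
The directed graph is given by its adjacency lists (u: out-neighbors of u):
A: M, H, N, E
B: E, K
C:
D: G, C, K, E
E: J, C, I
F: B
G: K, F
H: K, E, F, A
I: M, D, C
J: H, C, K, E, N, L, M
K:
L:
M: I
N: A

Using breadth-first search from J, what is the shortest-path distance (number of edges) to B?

3

Level 0: J
Level 1: C, E, H, K, L, M, N
Level 2: A, F, I
Level 3: B, D
Level 4: G
B first appears at level 3.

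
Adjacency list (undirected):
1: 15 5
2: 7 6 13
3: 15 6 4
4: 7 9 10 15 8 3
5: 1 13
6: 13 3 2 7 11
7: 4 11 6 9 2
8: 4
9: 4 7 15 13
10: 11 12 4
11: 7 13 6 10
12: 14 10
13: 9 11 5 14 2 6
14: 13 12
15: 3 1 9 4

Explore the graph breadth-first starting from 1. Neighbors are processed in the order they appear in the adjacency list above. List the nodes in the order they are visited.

Visit 1; enqueue 15, 5 → queue [15, 5]
Visit 15; enqueue 3, 9, 4 → queue [5, 3, 9, 4]
Visit 5; enqueue 13 → queue [3, 9, 4, 13]
Visit 3; enqueue 6 → queue [9, 4, 13, 6]
Visit 9; enqueue 7 → queue [4, 13, 6, 7]
Visit 4; enqueue 10, 8 → queue [13, 6, 7, 10, 8]
Visit 13; enqueue 11, 14, 2 → queue [6, 7, 10, 8, 11, 14, 2]
Visit 6 → queue [7, 10, 8, 11, 14, 2]
Visit 7 → queue [10, 8, 11, 14, 2]
Visit 10; enqueue 12 → queue [8, 11, 14, 2, 12]
Visit 8 → queue [11, 14, 2, 12]
Visit 11 → queue [14, 2, 12]
Visit 14 → queue [2, 12]
Visit 2 → queue [12]
Visit 12 → queue []

1 15 5 3 9 4 13 6 7 10 8 11 14 2 12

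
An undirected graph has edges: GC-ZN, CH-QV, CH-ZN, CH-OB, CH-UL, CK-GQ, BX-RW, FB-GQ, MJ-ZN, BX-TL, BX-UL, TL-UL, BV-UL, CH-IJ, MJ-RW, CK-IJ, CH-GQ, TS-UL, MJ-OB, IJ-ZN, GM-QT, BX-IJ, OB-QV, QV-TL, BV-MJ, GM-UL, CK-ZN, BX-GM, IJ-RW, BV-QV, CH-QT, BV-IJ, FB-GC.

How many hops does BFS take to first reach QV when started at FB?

Level 0: FB
Level 1: GC, GQ
Level 2: CH, CK, ZN
Level 3: IJ, MJ, OB, QT, QV, UL
Level 4: BV, BX, GM, RW, TL, TS
QV first appears at level 3.

3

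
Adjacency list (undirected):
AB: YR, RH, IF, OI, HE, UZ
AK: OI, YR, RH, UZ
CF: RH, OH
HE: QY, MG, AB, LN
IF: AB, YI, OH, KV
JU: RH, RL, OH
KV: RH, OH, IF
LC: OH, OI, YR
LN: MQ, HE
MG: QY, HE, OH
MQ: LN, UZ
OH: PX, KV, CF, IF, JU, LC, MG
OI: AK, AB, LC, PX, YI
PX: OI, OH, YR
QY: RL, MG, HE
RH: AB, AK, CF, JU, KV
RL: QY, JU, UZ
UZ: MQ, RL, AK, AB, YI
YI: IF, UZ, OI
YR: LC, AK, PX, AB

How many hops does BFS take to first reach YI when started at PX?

2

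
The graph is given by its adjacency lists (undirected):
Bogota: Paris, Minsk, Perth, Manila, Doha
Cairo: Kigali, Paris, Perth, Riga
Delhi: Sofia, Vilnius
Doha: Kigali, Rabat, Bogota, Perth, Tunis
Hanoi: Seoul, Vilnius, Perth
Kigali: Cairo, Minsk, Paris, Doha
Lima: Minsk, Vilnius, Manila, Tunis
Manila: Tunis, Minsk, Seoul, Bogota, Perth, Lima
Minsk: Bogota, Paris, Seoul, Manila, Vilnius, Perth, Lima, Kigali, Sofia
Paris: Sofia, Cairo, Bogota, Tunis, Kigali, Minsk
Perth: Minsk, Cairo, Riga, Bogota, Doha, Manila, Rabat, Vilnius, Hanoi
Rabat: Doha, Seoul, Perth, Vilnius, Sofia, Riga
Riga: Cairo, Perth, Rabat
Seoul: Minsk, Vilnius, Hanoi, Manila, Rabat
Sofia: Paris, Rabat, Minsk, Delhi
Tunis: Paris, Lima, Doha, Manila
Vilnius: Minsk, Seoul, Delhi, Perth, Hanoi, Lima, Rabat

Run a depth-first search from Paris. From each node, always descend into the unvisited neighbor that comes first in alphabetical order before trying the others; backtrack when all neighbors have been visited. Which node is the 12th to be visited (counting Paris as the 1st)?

Sofia

Visit Paris
Paris → Bogota
Bogota → Doha
Doha → Kigali
Kigali → Cairo
Cairo → Perth
Perth → Hanoi
Hanoi → Seoul
Seoul → Manila
Manila → Lima
Lima → Minsk
Minsk → Sofia
Sofia → Delhi
Delhi → Vilnius
Vilnius → Rabat
Rabat → Riga
Lima → Tunis

Visit order: Paris, Bogota, Doha, Kigali, Cairo, Perth, Hanoi, Seoul, Manila, Lima, Minsk, Sofia, Delhi, Vilnius, Rabat, Riga, Tunis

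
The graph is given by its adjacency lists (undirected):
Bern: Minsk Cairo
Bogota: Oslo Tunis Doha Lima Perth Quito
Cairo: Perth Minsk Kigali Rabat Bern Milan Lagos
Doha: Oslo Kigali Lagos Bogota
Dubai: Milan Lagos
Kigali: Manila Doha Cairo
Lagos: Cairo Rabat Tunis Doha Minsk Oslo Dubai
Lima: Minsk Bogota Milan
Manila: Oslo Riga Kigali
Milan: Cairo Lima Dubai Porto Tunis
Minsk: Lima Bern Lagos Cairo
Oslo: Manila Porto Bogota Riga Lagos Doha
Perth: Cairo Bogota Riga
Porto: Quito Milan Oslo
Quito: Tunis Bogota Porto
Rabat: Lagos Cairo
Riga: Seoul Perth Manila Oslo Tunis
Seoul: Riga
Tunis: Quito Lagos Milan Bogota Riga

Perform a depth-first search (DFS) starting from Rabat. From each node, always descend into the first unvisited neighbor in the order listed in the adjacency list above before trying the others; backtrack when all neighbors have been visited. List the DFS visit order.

Visit Rabat
Rabat → Lagos
Lagos → Cairo
Cairo → Perth
Perth → Bogota
Bogota → Oslo
Oslo → Manila
Manila → Riga
Riga → Seoul
Riga → Tunis
Tunis → Quito
Quito → Porto
Porto → Milan
Milan → Lima
Lima → Minsk
Minsk → Bern
Milan → Dubai
Manila → Kigali
Kigali → Doha

Rabat, Lagos, Cairo, Perth, Bogota, Oslo, Manila, Riga, Seoul, Tunis, Quito, Porto, Milan, Lima, Minsk, Bern, Dubai, Kigali, Doha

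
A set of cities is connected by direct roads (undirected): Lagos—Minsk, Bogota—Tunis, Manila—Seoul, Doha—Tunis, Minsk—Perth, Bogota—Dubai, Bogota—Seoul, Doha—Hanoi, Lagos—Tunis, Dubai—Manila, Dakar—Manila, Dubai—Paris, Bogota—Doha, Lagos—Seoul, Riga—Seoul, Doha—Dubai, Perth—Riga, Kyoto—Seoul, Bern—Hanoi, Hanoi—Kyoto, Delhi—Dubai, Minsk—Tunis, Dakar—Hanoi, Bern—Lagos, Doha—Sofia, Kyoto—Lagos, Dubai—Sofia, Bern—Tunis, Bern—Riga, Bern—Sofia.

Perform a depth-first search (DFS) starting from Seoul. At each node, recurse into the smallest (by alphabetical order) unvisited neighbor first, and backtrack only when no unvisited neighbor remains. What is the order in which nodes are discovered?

Visit Seoul
Seoul → Bogota
Bogota → Doha
Doha → Dubai
Dubai → Delhi
Dubai → Manila
Manila → Dakar
Dakar → Hanoi
Hanoi → Bern
Bern → Lagos
Lagos → Kyoto
Lagos → Minsk
Minsk → Perth
Perth → Riga
Minsk → Tunis
Bern → Sofia
Dubai → Paris

Seoul, Bogota, Doha, Dubai, Delhi, Manila, Dakar, Hanoi, Bern, Lagos, Kyoto, Minsk, Perth, Riga, Tunis, Sofia, Paris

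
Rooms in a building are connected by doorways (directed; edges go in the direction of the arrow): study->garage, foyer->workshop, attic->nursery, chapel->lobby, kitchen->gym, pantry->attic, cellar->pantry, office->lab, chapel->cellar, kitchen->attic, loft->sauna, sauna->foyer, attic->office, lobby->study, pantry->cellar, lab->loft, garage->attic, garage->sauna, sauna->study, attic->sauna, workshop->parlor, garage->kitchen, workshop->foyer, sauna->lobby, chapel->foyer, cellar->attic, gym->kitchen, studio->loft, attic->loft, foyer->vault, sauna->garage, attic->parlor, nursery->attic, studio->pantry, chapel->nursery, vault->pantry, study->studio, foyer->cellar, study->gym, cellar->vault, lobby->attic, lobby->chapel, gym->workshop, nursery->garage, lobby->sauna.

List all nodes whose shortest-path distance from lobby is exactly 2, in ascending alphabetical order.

Level 0: lobby
Level 1: attic, chapel, sauna, study
Level 2: cellar, foyer, garage, gym, loft, nursery, office, parlor, studio
Level 3: kitchen, lab, pantry, vault, workshop

cellar, foyer, garage, gym, loft, nursery, office, parlor, studio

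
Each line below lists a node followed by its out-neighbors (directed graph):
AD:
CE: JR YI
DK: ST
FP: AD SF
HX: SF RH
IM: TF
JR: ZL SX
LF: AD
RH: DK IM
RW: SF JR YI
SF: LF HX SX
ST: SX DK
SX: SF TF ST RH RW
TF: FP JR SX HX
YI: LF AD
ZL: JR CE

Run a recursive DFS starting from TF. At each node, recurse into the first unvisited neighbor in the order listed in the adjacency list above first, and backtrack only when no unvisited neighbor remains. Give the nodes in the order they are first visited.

TF, FP, AD, SF, LF, HX, RH, DK, ST, SX, RW, JR, ZL, CE, YI, IM

Visit TF
TF → FP
FP → AD
FP → SF
SF → LF
SF → HX
HX → RH
RH → DK
DK → ST
ST → SX
SX → RW
RW → JR
JR → ZL
ZL → CE
CE → YI
RH → IM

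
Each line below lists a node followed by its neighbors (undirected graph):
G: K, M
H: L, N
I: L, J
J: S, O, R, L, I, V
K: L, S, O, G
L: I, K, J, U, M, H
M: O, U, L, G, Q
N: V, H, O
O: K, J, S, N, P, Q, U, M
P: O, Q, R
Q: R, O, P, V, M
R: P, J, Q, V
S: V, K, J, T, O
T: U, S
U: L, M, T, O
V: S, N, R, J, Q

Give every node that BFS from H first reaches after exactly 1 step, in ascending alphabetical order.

L, N

Level 0: H
Level 1: L, N
Level 2: I, J, K, M, O, U, V
Level 3: G, P, Q, R, S, T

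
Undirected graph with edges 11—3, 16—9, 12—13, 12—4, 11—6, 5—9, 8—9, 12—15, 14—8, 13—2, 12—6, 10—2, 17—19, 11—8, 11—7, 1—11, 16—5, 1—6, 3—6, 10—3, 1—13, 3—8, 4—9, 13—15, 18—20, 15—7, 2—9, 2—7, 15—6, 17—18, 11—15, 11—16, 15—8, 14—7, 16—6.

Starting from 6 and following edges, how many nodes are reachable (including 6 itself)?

BFS from 6 visits: 6, 1, 3, 11, 12, 15, 16, 13, 8, 10, 7, 4, 5, 9, 2, 14
Reachable nodes: 16 of 20 total.

16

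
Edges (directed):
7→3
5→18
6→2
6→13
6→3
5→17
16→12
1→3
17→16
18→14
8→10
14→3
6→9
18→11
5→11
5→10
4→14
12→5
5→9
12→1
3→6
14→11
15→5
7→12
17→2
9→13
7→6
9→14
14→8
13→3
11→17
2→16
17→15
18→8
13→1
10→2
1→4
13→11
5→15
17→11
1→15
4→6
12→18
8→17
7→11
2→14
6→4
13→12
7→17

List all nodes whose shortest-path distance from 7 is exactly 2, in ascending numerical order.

1, 2, 4, 5, 9, 13, 15, 16, 18

Level 0: 7
Level 1: 3, 6, 11, 12, 17
Level 2: 1, 2, 4, 5, 9, 13, 15, 16, 18
Level 3: 8, 10, 14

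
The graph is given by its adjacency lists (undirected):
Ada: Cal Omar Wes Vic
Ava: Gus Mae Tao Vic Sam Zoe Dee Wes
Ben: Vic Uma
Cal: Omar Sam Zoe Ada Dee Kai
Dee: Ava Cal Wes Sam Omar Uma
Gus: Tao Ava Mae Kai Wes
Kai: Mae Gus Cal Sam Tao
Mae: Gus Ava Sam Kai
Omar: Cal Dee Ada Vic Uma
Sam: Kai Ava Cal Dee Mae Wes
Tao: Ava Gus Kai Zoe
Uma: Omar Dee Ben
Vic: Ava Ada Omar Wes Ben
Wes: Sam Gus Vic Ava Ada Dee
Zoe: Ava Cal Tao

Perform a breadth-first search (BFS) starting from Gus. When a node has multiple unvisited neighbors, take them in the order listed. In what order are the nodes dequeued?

Gus, Tao, Ava, Mae, Kai, Wes, Zoe, Vic, Sam, Dee, Cal, Ada, Omar, Ben, Uma

Visit Gus; enqueue Tao, Ava, Mae, Kai, Wes → queue [Tao, Ava, Mae, Kai, Wes]
Visit Tao; enqueue Zoe → queue [Ava, Mae, Kai, Wes, Zoe]
Visit Ava; enqueue Vic, Sam, Dee → queue [Mae, Kai, Wes, Zoe, Vic, Sam, Dee]
Visit Mae → queue [Kai, Wes, Zoe, Vic, Sam, Dee]
Visit Kai; enqueue Cal → queue [Wes, Zoe, Vic, Sam, Dee, Cal]
Visit Wes; enqueue Ada → queue [Zoe, Vic, Sam, Dee, Cal, Ada]
Visit Zoe → queue [Vic, Sam, Dee, Cal, Ada]
Visit Vic; enqueue Omar, Ben → queue [Sam, Dee, Cal, Ada, Omar, Ben]
Visit Sam → queue [Dee, Cal, Ada, Omar, Ben]
Visit Dee; enqueue Uma → queue [Cal, Ada, Omar, Ben, Uma]
Visit Cal → queue [Ada, Omar, Ben, Uma]
Visit Ada → queue [Omar, Ben, Uma]
Visit Omar → queue [Ben, Uma]
Visit Ben → queue [Uma]
Visit Uma → queue []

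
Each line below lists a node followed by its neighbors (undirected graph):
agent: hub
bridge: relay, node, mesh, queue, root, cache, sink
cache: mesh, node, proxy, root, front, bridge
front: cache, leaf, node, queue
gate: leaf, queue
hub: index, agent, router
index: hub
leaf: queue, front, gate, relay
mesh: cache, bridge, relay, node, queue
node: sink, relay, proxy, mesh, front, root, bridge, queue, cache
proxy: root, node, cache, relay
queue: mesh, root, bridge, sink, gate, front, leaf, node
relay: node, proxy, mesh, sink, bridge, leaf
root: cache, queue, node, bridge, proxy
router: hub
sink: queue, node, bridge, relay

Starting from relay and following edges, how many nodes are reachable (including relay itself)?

12

BFS from relay visits: relay, sink, proxy, node, mesh, leaf, bridge, queue, root, cache, front, gate
Reachable nodes: 12 of 16 total.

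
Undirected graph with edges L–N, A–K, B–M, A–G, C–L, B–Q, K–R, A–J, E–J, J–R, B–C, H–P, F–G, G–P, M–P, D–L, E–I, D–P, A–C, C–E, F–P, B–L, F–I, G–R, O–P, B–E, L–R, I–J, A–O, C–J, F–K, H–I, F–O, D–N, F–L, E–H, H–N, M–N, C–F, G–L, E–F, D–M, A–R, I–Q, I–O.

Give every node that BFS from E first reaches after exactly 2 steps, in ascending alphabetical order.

Level 0: E
Level 1: B, C, F, H, I, J
Level 2: A, G, K, L, M, N, O, P, Q, R
Level 3: D

A, G, K, L, M, N, O, P, Q, R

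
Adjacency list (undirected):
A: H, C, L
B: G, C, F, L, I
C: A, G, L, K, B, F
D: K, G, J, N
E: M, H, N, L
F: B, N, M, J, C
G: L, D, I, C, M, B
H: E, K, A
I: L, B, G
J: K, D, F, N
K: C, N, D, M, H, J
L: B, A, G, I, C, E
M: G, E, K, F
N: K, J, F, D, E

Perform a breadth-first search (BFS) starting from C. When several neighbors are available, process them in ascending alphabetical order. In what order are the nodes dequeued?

C, A, B, F, G, K, L, H, I, J, M, N, D, E

Visit C; enqueue A, B, F, G, K, L → queue [A, B, F, G, K, L]
Visit A; enqueue H → queue [B, F, G, K, L, H]
Visit B; enqueue I → queue [F, G, K, L, H, I]
Visit F; enqueue J, M, N → queue [G, K, L, H, I, J, M, N]
Visit G; enqueue D → queue [K, L, H, I, J, M, N, D]
Visit K → queue [L, H, I, J, M, N, D]
Visit L; enqueue E → queue [H, I, J, M, N, D, E]
Visit H → queue [I, J, M, N, D, E]
Visit I → queue [J, M, N, D, E]
Visit J → queue [M, N, D, E]
Visit M → queue [N, D, E]
Visit N → queue [D, E]
Visit D → queue [E]
Visit E → queue []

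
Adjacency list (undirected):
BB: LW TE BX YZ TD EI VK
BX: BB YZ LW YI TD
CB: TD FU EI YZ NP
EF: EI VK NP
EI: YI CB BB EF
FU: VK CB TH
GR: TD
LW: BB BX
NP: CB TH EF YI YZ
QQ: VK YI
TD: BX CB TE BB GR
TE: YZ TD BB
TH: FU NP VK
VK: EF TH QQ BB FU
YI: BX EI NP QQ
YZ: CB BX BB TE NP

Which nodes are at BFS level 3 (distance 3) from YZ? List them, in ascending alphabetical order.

GR, QQ

Level 0: YZ
Level 1: BB, BX, CB, NP, TE
Level 2: EF, EI, FU, LW, TD, TH, VK, YI
Level 3: GR, QQ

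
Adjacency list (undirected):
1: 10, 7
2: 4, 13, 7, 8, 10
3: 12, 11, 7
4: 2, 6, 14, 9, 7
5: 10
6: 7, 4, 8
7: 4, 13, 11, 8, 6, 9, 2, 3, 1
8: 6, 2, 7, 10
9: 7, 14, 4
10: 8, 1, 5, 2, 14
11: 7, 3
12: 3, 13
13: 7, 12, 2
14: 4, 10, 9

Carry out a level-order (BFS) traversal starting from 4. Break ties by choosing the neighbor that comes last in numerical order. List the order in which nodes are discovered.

Visit 4; enqueue 14, 9, 7, 6, 2 → queue [14, 9, 7, 6, 2]
Visit 14; enqueue 10 → queue [9, 7, 6, 2, 10]
Visit 9 → queue [7, 6, 2, 10]
Visit 7; enqueue 13, 11, 8, 3, 1 → queue [6, 2, 10, 13, 11, 8, 3, 1]
Visit 6 → queue [2, 10, 13, 11, 8, 3, 1]
Visit 2 → queue [10, 13, 11, 8, 3, 1]
Visit 10; enqueue 5 → queue [13, 11, 8, 3, 1, 5]
Visit 13; enqueue 12 → queue [11, 8, 3, 1, 5, 12]
Visit 11 → queue [8, 3, 1, 5, 12]
Visit 8 → queue [3, 1, 5, 12]
Visit 3 → queue [1, 5, 12]
Visit 1 → queue [5, 12]
Visit 5 → queue [12]
Visit 12 → queue []

4 -> 14 -> 9 -> 7 -> 6 -> 2 -> 10 -> 13 -> 11 -> 8 -> 3 -> 1 -> 5 -> 12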